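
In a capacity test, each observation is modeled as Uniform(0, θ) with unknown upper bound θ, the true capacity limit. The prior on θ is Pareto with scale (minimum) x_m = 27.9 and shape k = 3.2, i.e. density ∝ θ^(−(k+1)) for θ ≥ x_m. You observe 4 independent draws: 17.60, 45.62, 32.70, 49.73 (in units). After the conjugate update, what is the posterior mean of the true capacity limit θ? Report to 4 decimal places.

A Pareto(scale x_m, shape k) prior on the upper bound θ of Uniform(0, θ) is conjugate: posterior is Pareto(max(x_m, max xᵢ), k + n).
Sample maximum = 49.73; prior scale x_m = 27.9 → posterior scale = max = 49.73.
Posterior shape = 3.2 + 4 = 7.2.
E[θ|data] = k·x_m/(k−1) = 7.2·49.73/6.2 = 57.7510.

57.7510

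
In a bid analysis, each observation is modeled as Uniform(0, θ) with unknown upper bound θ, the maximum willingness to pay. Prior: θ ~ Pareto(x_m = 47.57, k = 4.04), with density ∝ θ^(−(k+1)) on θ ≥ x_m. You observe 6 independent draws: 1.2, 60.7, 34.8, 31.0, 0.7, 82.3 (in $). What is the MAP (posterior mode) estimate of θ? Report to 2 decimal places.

A Pareto(scale x_m, shape k) prior on the upper bound θ of Uniform(0, θ) is conjugate: posterior is Pareto(max(x_m, max xᵢ), k + n).
Sample maximum = 82.3; prior scale x_m = 47.57 → posterior scale = max = 82.30.
Posterior shape = 4.04 + 6 = 10.04.
The Pareto density is decreasing on [x_m, ∞), so the mode is x_m = 82.30.

82.30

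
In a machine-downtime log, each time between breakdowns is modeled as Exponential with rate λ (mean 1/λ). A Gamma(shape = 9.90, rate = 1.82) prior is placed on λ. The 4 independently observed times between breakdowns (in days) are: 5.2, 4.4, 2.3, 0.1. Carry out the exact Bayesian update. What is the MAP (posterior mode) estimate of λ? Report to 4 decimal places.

0.9334

With a Gamma(shape α, rate β) prior on the exponential rate λ, the posterior after n observations with total T = Σxᵢ is Gamma(α+n, β+T).
Sum of observations T = 12.0 days; n = 4.
Posterior: Gamma(9.90+4, 1.82+12.0) = Gamma(13.90, 13.82).
Mode = (α−1)/β = 0.9334.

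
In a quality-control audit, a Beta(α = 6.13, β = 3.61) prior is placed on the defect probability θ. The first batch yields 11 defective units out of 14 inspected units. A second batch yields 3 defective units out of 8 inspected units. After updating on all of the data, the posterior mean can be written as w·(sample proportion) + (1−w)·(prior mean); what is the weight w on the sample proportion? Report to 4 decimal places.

The Beta prior is conjugate to a Binomial/Bernoulli likelihood; the update adds successes to α and failures to β.
Total number of inspected units: n = 14 + 8 = 22.
Posterior mean = (α₀+k)/(α₀+β₀+n) = [n/(α₀+β₀+n)]·(k/n) + [(α₀+β₀)/(α₀+β₀+n)]·α₀/(α₀+β₀), so only n and the prior enter the weight.
The weight on the data is w = n/(α₀+β₀+n) = 22/(6.13+3.61+22) = 22/31.74 = 0.6931.

0.6931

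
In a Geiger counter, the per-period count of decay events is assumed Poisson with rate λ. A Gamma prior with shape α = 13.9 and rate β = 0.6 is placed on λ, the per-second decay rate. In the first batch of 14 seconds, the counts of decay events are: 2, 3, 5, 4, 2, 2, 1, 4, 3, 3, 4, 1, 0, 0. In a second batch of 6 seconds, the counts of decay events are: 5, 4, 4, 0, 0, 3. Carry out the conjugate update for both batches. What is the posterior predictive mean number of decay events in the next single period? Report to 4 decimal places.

With a Gamma(shape α, rate β) prior, the Poisson likelihood is conjugate: the posterior is Gamma(α + ΣXᵢ, β + n).
Batch 1: sum of counts S = 34 over n = 14 seconds.
After batch 1: Gamma(α+S, β+n) = Gamma(13.9+34, 0.6+14) = Gamma(47.9, 14.6).
Batch 2: sum of counts S = 16 over n = 6 seconds.
After batch 2: Gamma(α+S, β+n) = Gamma(47.9+16, 14.6+6) = Gamma(63.9, 20.6).
The predictive distribution for one future period is NegBinom with mean α/β = 3.1019.

3.1019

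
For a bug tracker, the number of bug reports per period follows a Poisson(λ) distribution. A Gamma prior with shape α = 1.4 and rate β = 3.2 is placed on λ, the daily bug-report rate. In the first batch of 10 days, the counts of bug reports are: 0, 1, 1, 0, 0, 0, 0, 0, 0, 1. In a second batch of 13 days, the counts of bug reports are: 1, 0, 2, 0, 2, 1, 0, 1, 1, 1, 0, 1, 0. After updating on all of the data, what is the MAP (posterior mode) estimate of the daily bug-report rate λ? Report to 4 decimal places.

0.5115

With a Gamma(shape α, rate β) prior, the Poisson likelihood is conjugate: the posterior is Gamma(α + ΣXᵢ, β + n).
Batch 1: sum of counts S = 3 over n = 10 days.
After batch 1: Gamma(α+S, β+n) = Gamma(1.4+3, 3.2+10) = Gamma(4.4, 13.2).
Batch 2: sum of counts S = 10 over n = 13 days.
After batch 2: Gamma(α+S, β+n) = Gamma(4.4+10, 13.2+13) = Gamma(14.4, 26.2).
Mode of Gamma(α,β) for α≥1 is (α−1)/β = 13.4/26.2 = 0.5115.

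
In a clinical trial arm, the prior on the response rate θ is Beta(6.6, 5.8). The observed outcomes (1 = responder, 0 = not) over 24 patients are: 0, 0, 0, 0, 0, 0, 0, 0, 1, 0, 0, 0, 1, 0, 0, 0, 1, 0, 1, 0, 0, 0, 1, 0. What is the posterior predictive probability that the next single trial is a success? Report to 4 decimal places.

The Beta prior is conjugate to a Binomial/Bernoulli likelihood; the update adds successes to α and failures to β.
Posterior: Beta(α+k, β+n−k) = Beta(6.6+5, 5.8+19) = Beta(11.6, 24.8).
For a single future Bernoulli trial, P(success | data) = α/(α+β) = 0.3187.

0.3187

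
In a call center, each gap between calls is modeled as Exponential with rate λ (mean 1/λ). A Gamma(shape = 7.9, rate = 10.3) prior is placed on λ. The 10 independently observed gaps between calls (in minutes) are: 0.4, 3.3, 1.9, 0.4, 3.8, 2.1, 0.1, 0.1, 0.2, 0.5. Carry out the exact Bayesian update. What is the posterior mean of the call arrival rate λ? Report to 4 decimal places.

0.7749

With a Gamma(shape α, rate β) prior on the exponential rate λ, the posterior after n observations with total T = Σxᵢ is Gamma(α+n, β+T).
Sum of observations T = 12.8 minutes; n = 10.
Posterior: Gamma(7.9+10, 10.3+12.8) = Gamma(17.9, 23.1).
Posterior mean of λ = α/β = 17.9/23.1 = 0.7749.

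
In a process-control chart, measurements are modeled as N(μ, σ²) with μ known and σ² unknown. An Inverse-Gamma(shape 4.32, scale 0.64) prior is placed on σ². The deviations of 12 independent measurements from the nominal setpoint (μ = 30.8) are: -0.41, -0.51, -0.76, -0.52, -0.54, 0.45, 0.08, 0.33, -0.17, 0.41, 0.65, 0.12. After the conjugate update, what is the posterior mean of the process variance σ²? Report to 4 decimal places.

With known mean μ and an Inverse-Gamma(α, β) prior on σ², the Normal likelihood is conjugate: posterior is Inv-Gamma(α + n/2, β + Σ(xᵢ−μ)²/2).
Σ(xᵢ−μ)² = (-0.41)² + (-0.51)² + (-0.76)² + (-0.52)² + (-0.54)² + (0.45)² + (0.08)² + (0.33)² + (-0.17)² + (0.41)² + (0.65)² + (0.12)² = 2.5195.
Posterior: Inv-Gamma(4.32 + 12/2, 0.64 + 2.5195/2) = Inv-Gamma(10.32, 1.89975).
E[σ²|data] = β/(α−1) = 1.89975/9.32 = 0.2038.

0.2038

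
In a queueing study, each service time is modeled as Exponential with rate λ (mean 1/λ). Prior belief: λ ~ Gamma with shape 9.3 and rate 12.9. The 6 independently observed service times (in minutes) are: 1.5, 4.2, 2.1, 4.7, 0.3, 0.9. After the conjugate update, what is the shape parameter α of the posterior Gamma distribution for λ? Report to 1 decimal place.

With a Gamma(shape α, rate β) prior on the exponential rate λ, the posterior after n observations with total T = Σxᵢ is Gamma(α+n, β+T).
Sum of observations T = 13.7 minutes; n = 6.
Posterior: Gamma(9.3+6, 12.9+13.7) = Gamma(15.3, 26.6).
Posterior α = 15.3.

15.3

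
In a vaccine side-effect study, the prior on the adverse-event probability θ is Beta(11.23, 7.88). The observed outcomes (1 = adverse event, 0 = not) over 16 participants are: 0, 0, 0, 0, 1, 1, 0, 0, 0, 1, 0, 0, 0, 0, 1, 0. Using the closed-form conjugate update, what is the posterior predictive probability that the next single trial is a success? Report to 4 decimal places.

The Beta prior is conjugate to a Binomial/Bernoulli likelihood; the update adds successes to α and failures to β.
Posterior: Beta(α+k, β+n−k) = Beta(11.23+4, 7.88+12) = Beta(15.23, 19.88).
For a single future Bernoulli trial, P(success | data) = α/(α+β) = 0.4338.

0.4338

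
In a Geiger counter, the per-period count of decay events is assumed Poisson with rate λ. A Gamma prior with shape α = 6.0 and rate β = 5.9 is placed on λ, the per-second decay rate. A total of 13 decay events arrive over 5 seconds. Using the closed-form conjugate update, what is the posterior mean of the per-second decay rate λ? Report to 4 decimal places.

With a Gamma(shape α, rate β) prior, the Poisson likelihood is conjugate: the posterior is Gamma(α + ΣXᵢ, β + n).
Posterior: Gamma(α+S, β+n) = Gamma(6.0+13, 5.9+5) = Gamma(19.0, 10.9).
Posterior mean = α/β = 19.0/10.9 = 1.7431.

1.7431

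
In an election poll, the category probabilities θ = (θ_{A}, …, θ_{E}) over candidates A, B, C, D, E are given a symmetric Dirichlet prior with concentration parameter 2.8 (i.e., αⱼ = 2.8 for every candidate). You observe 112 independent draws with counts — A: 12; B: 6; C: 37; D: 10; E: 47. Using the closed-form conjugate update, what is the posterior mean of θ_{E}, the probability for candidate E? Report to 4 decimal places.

0.3952

The Dirichlet prior is conjugate to the Multinomial likelihood: each posterior αⱼ = prior αⱼ + observed count nⱼ.
Posterior concentration: (14.8, 8.8, 39.8, 12.8, 49.8), total = 126.0.
E[θ_{E}|data] = α_{E}/Σα = 49.8/126.0 = 0.3952.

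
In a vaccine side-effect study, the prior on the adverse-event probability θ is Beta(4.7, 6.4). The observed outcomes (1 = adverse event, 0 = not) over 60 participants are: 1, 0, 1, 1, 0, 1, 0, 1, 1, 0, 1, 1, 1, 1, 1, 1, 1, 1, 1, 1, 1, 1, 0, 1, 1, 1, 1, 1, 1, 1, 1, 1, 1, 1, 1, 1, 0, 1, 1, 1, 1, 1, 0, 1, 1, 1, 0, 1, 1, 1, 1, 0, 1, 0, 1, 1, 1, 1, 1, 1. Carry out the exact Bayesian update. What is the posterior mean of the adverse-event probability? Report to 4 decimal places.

The Beta prior is conjugate to a Binomial/Bernoulli likelihood; the update adds successes to α and failures to β.
Posterior: Beta(α+k, β+n−k) = Beta(4.7+50, 6.4+10) = Beta(54.7, 16.4).
Posterior mean = α/(α+β) = 54.7/71.1 = 0.7693.

0.7693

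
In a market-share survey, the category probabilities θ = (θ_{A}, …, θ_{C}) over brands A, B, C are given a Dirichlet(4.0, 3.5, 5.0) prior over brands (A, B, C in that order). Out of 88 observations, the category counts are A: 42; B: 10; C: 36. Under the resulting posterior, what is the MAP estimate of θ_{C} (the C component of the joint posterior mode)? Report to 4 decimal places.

0.4103

The Dirichlet prior is conjugate to the Multinomial likelihood: each posterior αⱼ = prior αⱼ + observed count nⱼ.
Posterior concentration: (46.0, 13.5, 41.0), total = 100.5.
Joint mode component: (α_{C}−1)/(Σα−K) = 40.0/97.5 = 0.4103.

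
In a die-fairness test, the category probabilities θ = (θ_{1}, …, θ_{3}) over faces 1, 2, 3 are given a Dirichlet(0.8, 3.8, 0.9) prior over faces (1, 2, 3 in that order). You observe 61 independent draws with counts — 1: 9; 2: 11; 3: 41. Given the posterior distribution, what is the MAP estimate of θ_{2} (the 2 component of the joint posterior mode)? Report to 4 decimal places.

The Dirichlet prior is conjugate to the Multinomial likelihood: each posterior αⱼ = prior αⱼ + observed count nⱼ.
Posterior concentration: (9.8, 14.8, 41.9), total = 66.5.
Joint mode component: (α_{2}−1)/(Σα−K) = 13.8/63.5 = 0.2173.

0.2173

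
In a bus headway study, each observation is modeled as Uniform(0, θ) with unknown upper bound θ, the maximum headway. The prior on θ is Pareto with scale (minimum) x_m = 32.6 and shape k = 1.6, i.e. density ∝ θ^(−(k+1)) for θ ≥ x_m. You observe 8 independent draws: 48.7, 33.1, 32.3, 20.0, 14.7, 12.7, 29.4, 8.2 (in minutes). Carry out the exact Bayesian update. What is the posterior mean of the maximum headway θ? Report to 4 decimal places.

54.3628

A Pareto(scale x_m, shape k) prior on the upper bound θ of Uniform(0, θ) is conjugate: posterior is Pareto(max(x_m, max xᵢ), k + n).
Sample maximum = 48.7; prior scale x_m = 32.6 → posterior scale = max = 48.7.
Posterior shape = 1.6 + 8 = 9.6.
E[θ|data] = k·x_m/(k−1) = 9.6·48.7/8.6 = 54.3628.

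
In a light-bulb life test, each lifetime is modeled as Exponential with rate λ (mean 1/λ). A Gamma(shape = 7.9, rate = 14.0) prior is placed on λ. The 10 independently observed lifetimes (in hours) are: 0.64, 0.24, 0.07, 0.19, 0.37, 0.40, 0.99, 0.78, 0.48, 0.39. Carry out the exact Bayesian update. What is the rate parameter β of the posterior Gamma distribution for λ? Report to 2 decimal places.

18.55

With a Gamma(shape α, rate β) prior on the exponential rate λ, the posterior after n observations with total T = Σxᵢ is Gamma(α+n, β+T).
Sum of observations T = 4.55 hours; n = 10.
Posterior: Gamma(7.9+10, 14.0+4.55) = Gamma(17.9, 18.55).
Posterior β = 18.55.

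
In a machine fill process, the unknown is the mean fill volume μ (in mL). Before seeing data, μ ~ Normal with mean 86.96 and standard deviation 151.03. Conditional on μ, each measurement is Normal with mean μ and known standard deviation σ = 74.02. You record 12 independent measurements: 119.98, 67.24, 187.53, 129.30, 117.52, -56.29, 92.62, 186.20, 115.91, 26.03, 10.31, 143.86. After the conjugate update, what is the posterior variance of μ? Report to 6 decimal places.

447.620196

For Normal data with known variance σ², a Normal(μ₀, σ₀²) prior on μ is conjugate. Posterior precision = 1/σ₀² + n/σ²; posterior mean is the precision-weighted average of μ₀ and x̄.
σ₀² = 151.03² = 22810.0609, σ² = 74.02² = 5478.9604; σ² + n·σ₀² = 5478.9604 + 12·22810.0609 = 279199.6912.
Posterior precision = 1/σ₀² + n/σ² = 1/22810.0609 + 12/5478.9604 = (σ² + n·σ₀²)/(σ₀²σ²) = 279199.6912/(22810.0609·5478.9604); posterior variance σₙ² = σ₀²σ²/(σ² + n·σ₀²) = 22810.0609·5478.9604/279199.6912 = 447.620196.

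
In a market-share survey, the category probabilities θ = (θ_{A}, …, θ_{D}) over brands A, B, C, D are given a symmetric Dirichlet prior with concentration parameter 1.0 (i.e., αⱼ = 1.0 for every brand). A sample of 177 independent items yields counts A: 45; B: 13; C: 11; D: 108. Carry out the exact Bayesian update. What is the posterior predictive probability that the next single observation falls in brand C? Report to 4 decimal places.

0.0663

The Dirichlet prior is conjugate to the Multinomial likelihood: each posterior αⱼ = prior αⱼ + observed count nⱼ.
Posterior concentration: (46.0, 14.0, 12.0, 109.0), total = 181.0.
P(next = C | data) = α_{C}/Σα = 0.0663.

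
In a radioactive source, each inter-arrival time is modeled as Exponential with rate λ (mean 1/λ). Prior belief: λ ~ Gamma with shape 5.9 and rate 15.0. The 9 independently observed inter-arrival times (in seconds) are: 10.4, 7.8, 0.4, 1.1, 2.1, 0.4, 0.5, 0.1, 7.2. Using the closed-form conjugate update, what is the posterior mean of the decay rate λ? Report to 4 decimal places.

With a Gamma(shape α, rate β) prior on the exponential rate λ, the posterior after n observations with total T = Σxᵢ is Gamma(α+n, β+T).
Sum of observations T = 30.0 seconds; n = 9.
Posterior: Gamma(5.9+9, 15.0+30.0) = Gamma(14.9, 45.0).
Posterior mean of λ = α/β = 14.9/45.0 = 0.3311.

0.3311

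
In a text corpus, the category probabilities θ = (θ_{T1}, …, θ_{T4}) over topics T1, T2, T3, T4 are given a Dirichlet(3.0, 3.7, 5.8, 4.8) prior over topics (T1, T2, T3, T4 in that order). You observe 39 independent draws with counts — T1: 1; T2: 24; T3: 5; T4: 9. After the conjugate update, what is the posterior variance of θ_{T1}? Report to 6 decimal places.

The Dirichlet prior is conjugate to the Multinomial likelihood: each posterior αⱼ = prior αⱼ + observed count nⱼ.
Posterior concentration: (4.0, 27.7, 10.8, 13.8), total = 56.3.
Var[θ_j] = α_j(Σα−α_j)/((Σα)²(Σα+1)) = 4.0·52.3/(56.3²·57.3) = 0.001152.

0.001152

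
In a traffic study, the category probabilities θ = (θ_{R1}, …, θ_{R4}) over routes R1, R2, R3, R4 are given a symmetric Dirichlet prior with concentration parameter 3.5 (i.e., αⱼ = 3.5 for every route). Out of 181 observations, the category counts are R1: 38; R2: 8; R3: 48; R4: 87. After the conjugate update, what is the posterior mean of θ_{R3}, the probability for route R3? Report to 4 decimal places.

0.2641

The Dirichlet prior is conjugate to the Multinomial likelihood: each posterior αⱼ = prior αⱼ + observed count nⱼ.
Posterior concentration: (41.5, 11.5, 51.5, 90.5), total = 195.0.
E[θ_{R3}|data] = α_{R3}/Σα = 51.5/195.0 = 0.2641.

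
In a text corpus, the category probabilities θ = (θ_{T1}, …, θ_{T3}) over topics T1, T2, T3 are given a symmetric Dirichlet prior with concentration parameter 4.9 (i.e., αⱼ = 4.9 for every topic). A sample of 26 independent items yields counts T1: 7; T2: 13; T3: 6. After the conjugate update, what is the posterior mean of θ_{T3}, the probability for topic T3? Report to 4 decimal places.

0.2678

The Dirichlet prior is conjugate to the Multinomial likelihood: each posterior αⱼ = prior αⱼ + observed count nⱼ.
Posterior concentration: (11.9, 17.9, 10.9), total = 40.7.
E[θ_{T3}|data] = α_{T3}/Σα = 10.9/40.7 = 0.2678.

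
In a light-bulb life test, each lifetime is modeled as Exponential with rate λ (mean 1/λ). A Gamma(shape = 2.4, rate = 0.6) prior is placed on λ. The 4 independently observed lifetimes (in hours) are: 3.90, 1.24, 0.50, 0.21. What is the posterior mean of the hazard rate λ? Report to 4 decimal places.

0.9922

With a Gamma(shape α, rate β) prior on the exponential rate λ, the posterior after n observations with total T = Σxᵢ is Gamma(α+n, β+T).
Sum of observations T = 5.85 hours; n = 4.
Posterior: Gamma(2.4+4, 0.6+5.85) = Gamma(6.4, 6.45).
Posterior mean of λ = α/β = 6.4/6.45 = 0.9922.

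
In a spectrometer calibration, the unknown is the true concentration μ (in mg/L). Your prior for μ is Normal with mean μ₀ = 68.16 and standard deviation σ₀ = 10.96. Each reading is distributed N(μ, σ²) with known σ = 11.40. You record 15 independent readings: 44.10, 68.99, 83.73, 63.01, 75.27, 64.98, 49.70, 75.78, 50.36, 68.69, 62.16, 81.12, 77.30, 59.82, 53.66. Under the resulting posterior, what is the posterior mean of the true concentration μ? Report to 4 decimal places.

65.4408

For Normal data with known variance σ², a Normal(μ₀, σ₀²) prior on μ is conjugate. Posterior precision = 1/σ₀² + n/σ²; posterior mean is the precision-weighted average of μ₀ and x̄.
Σxᵢ = 44.10 + 68.99 + 83.73 + 63.01 + 75.27 + 64.98 + 49.70 + 75.78 + 50.36 + 68.69 + 62.16 + 81.12 + 77.30 + 59.82 + 53.66 = 978.67, so n·x̄ = 978.67.
σ₀² = 10.96² = 120.1216, σ² = 11.40² = 129.96; σ² + n·σ₀² = 129.96 + 15·120.1216 = 1931.784.
Posterior mean = (μ₀/σ₀² + n·x̄/σ²)/(1/σ₀² + n/σ²) = (σ²·μ₀ + σ₀²·n·x̄)/(σ² + n·σ₀²) = (129.96·68.16 + 120.1216·978.67)/1931.784 = 126417.479872/1931.784 = 65.4408.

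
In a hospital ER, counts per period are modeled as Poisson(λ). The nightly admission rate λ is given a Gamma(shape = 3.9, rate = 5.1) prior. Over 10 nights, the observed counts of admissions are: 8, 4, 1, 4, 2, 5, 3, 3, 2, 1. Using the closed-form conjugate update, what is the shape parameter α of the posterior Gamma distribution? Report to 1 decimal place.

With a Gamma(shape α, rate β) prior, the Poisson likelihood is conjugate: the posterior is Gamma(α + ΣXᵢ, β + n).
Sum of counts S = 33 over n = 10 nights.
Posterior: Gamma(α+S, β+n) = Gamma(3.9+33, 5.1+10) = Gamma(36.9, 15.1).
Posterior α = 36.9.

36.9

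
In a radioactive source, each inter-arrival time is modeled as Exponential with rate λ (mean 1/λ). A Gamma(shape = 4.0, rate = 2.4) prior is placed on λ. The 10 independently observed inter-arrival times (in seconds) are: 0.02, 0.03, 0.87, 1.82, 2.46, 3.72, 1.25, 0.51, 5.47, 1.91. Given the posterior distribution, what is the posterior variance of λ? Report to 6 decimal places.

With a Gamma(shape α, rate β) prior on the exponential rate λ, the posterior after n observations with total T = Σxᵢ is Gamma(α+n, β+T).
Sum of observations T = 18.06 seconds; n = 10.
Posterior: Gamma(4.0+10, 2.4+18.06) = Gamma(14.0, 20.46).
Var = α/β² = 0.033444.

0.033444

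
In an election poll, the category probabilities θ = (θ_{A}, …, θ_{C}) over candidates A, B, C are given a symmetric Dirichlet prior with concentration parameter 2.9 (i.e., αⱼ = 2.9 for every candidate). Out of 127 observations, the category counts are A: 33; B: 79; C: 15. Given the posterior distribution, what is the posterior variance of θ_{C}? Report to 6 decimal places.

The Dirichlet prior is conjugate to the Multinomial likelihood: each posterior αⱼ = prior αⱼ + observed count nⱼ.
Posterior concentration: (35.9, 81.9, 17.9), total = 135.7.
Var[θ_j] = α_j(Σα−α_j)/((Σα)²(Σα+1)) = 17.9·117.8/(135.7²·136.7) = 0.000838.

0.000838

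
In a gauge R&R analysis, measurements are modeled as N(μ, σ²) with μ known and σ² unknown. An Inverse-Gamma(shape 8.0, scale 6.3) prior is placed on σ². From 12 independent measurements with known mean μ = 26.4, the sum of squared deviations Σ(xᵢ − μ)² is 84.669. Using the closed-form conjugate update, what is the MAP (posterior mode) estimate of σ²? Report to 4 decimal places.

3.2423

With known mean μ and an Inverse-Gamma(α, β) prior on σ², the Normal likelihood is conjugate: posterior is Inv-Gamma(α + n/2, β + Σ(xᵢ−μ)²/2).
Posterior: Inv-Gamma(8.0 + 12/2, 6.3 + 84.669/2) = Inv-Gamma(14.00, 48.6345).
Mode = β/(α+1) = 48.6345/15.00 = 3.2423.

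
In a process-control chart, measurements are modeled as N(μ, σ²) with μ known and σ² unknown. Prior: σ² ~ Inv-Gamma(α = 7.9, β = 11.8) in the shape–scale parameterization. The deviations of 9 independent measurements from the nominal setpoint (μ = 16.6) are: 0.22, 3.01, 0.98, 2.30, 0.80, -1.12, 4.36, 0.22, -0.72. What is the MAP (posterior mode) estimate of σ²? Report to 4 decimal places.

With known mean μ and an Inverse-Gamma(α, β) prior on σ², the Normal likelihood is conjugate: posterior is Inv-Gamma(α + n/2, β + Σ(xᵢ−μ)²/2).
Σ(xᵢ−μ)² = (0.22)² + (3.01)² + (0.98)² + (2.30)² + (0.80)² + (-1.12)² + (4.36)² + (0.22)² + (-0.72)² = 36.8297.
Posterior: Inv-Gamma(7.9 + 9/2, 11.8 + 36.8297/2) = Inv-Gamma(12.40, 30.21485).
Mode = β/(α+1) = 30.21485/13.40 = 2.2548.

2.2548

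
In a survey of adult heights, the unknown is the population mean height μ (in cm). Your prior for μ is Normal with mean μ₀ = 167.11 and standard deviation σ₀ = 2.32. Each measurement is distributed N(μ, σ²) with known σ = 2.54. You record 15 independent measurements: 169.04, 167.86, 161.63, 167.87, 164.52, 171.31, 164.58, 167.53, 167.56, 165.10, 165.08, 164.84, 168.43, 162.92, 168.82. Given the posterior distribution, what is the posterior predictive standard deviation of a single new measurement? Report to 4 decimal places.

For Normal data with known variance σ², a Normal(μ₀, σ₀²) prior on μ is conjugate. Posterior precision = 1/σ₀² + n/σ²; posterior mean is the precision-weighted average of μ₀ and x̄.
σ₀² = 2.32² = 5.3824, σ² = 2.54² = 6.4516; σ² + n·σ₀² = 6.4516 + 15·5.3824 = 87.1876.
Posterior precision = 1/σ₀² + n/σ² = 1/5.3824 + 15/6.4516 = (σ² + n·σ₀²)/(σ₀²σ²) = 87.1876/(5.3824·6.4516); posterior variance σₙ² = σ₀²σ²/(σ² + n·σ₀²) = 5.3824·6.4516/87.1876 = 0.398280.
Predictive variance for one new observation = σₙ² + σ² = 5.3824·6.4516/87.1876 + 6.4516 = σ²·(σ₀² + 87.1876)/87.1876 = 6.4516·92.57/87.1876 = 6.849880; SD = √(6.4516·92.57/87.1876) = 2.6172.

2.6172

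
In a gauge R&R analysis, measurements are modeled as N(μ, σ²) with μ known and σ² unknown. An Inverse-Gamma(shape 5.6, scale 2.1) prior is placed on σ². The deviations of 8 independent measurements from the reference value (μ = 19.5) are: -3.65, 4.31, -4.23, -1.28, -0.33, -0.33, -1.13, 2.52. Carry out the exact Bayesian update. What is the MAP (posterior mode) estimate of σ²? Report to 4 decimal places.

With known mean μ and an Inverse-Gamma(α, β) prior on σ², the Normal likelihood is conjugate: posterior is Inv-Gamma(α + n/2, β + Σ(xᵢ−μ)²/2).
Σ(xᵢ−μ)² = (-3.65)² + (4.31)² + (-4.23)² + (-1.28)² + (-0.33)² + (-0.33)² + (-1.13)² + (2.52)² = 59.2750.
Posterior: Inv-Gamma(5.6 + 8/2, 2.1 + 59.2750/2) = Inv-Gamma(9.60, 31.73750).
Mode = β/(α+1) = 31.73750/10.60 = 2.9941.

2.9941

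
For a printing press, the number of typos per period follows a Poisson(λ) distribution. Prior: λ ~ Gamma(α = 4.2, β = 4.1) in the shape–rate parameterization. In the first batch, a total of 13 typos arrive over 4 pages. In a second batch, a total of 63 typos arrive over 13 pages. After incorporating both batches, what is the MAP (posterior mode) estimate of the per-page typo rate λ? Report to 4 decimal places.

3.7536

With a Gamma(shape α, rate β) prior, the Poisson likelihood is conjugate: the posterior is Gamma(α + ΣXᵢ, β + n).
After batch 1: Gamma(α+S, β+n) = Gamma(4.2+13, 4.1+4) = Gamma(17.2, 8.1).
After batch 2: Gamma(α+S, β+n) = Gamma(17.2+63, 8.1+13) = Gamma(80.2, 21.1).
Mode of Gamma(α,β) for α≥1 is (α−1)/β = 79.2/21.1 = 3.7536.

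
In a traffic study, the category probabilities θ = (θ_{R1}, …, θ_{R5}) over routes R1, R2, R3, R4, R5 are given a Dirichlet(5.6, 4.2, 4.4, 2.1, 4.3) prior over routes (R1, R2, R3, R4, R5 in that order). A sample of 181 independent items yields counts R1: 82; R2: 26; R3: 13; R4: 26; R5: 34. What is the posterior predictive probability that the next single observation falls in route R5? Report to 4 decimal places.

0.1900

The Dirichlet prior is conjugate to the Multinomial likelihood: each posterior αⱼ = prior αⱼ + observed count nⱼ.
Posterior concentration: (87.6, 30.2, 17.4, 28.1, 38.3), total = 201.6.
P(next = R5 | data) = α_{R5}/Σα = 0.1900.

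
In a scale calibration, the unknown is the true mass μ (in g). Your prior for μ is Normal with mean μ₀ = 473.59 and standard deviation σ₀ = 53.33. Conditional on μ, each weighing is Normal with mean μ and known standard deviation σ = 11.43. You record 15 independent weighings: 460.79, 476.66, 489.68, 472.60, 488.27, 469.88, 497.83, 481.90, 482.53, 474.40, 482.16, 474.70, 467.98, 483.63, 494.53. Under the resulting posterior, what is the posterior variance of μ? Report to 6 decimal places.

For Normal data with known variance σ², a Normal(μ₀, σ₀²) prior on μ is conjugate. Posterior precision = 1/σ₀² + n/σ²; posterior mean is the precision-weighted average of μ₀ and x̄.
σ₀² = 53.33² = 2844.0889, σ² = 11.43² = 130.6449; σ² + n·σ₀² = 130.6449 + 15·2844.0889 = 42791.9784.
Posterior precision = 1/σ₀² + n/σ² = 1/2844.0889 + 15/130.6449 = (σ² + n·σ₀²)/(σ₀²σ²) = 42791.9784/(2844.0889·130.6449); posterior variance σₙ² = σ₀²σ²/(σ² + n·σ₀²) = 2844.0889·130.6449/42791.9784 = 8.683069.

8.683069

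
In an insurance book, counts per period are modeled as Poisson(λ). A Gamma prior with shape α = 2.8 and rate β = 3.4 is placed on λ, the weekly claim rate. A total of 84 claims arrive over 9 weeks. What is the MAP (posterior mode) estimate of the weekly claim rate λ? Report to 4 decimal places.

6.9194

With a Gamma(shape α, rate β) prior, the Poisson likelihood is conjugate: the posterior is Gamma(α + ΣXᵢ, β + n).
Posterior: Gamma(α+S, β+n) = Gamma(2.8+84, 3.4+9) = Gamma(86.8, 12.4).
Mode of Gamma(α,β) for α≥1 is (α−1)/β = 85.8/12.4 = 6.9194.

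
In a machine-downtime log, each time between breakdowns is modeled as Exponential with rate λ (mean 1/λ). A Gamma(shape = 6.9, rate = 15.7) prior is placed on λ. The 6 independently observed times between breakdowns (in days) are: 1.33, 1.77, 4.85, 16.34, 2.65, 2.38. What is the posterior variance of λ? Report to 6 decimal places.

With a Gamma(shape α, rate β) prior on the exponential rate λ, the posterior after n observations with total T = Σxᵢ is Gamma(α+n, β+T).
Sum of observations T = 29.32 days; n = 6.
Posterior: Gamma(6.9+6, 15.7+29.32) = Gamma(12.9, 45.02).
Var = α/β² = 0.006365.

0.006365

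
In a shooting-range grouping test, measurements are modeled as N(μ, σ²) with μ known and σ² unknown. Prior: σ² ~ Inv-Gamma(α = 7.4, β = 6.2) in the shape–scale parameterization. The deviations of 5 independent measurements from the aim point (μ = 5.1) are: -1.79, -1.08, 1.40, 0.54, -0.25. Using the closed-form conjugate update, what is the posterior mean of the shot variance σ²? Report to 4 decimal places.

1.0722

With known mean μ and an Inverse-Gamma(α, β) prior on σ², the Normal likelihood is conjugate: posterior is Inv-Gamma(α + n/2, β + Σ(xᵢ−μ)²/2).
Σ(xᵢ−μ)² = (-1.79)² + (-1.08)² + (1.40)² + (0.54)² + (-0.25)² = 6.6846.
Posterior: Inv-Gamma(7.4 + 5/2, 6.2 + 6.6846/2) = Inv-Gamma(9.90, 9.54230).
E[σ²|data] = β/(α−1) = 9.54230/8.90 = 1.0722.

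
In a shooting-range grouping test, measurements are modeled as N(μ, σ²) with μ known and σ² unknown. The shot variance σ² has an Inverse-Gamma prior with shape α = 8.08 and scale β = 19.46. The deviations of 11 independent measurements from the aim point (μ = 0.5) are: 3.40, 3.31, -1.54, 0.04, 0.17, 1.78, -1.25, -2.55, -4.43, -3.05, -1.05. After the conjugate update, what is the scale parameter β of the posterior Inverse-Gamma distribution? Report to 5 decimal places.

52.55075

With known mean μ and an Inverse-Gamma(α, β) prior on σ², the Normal likelihood is conjugate: posterior is Inv-Gamma(α + n/2, β + Σ(xᵢ−μ)²/2).
Σ(xᵢ−μ)² = (3.40)² + (3.31)² + (-1.54)² + (0.04)² + (0.17)² + (1.78)² + (-1.25)² + (-2.55)² + (-4.43)² + (-3.05)² + (-1.05)² = 66.1815.
Posterior: Inv-Gamma(8.08 + 11/2, 19.46 + 66.1815/2) = Inv-Gamma(13.58, 52.55075).
Posterior β = 52.55075.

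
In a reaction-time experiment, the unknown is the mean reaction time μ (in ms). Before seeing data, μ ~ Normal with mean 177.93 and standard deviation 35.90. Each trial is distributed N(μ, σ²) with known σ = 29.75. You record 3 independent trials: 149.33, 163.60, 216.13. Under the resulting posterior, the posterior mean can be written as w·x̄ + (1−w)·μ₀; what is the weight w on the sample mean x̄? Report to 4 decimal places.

0.8137

For Normal data with known variance σ², a Normal(μ₀, σ₀²) prior on μ is conjugate. Posterior precision = 1/σ₀² + n/σ²; posterior mean is the precision-weighted average of μ₀ and x̄.
σ₀² = 35.90² = 1288.81, σ² = 29.75² = 885.0625. Prior precision 1/σ₀² = 1/1288.81; data precision n/σ² = 3/885.0625.
w = (n/σ²)/(1/σ₀² + n/σ²) = n·σ₀²/(σ² + n·σ₀²) = 3·1288.81/(885.0625 + 3·1288.81) = 3866.43/4751.4925 = 0.8137.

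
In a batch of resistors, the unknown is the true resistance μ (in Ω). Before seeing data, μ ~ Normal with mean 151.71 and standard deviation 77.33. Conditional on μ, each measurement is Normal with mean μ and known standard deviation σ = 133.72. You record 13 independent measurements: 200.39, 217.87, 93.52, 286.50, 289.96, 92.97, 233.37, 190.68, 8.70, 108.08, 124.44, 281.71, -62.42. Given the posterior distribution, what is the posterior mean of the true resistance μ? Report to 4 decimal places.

For Normal data with known variance σ², a Normal(μ₀, σ₀²) prior on μ is conjugate. Posterior precision = 1/σ₀² + n/σ²; posterior mean is the precision-weighted average of μ₀ and x̄.
Σxᵢ = 200.39 + 217.87 + 93.52 + 286.50 + 289.96 + 92.97 + 233.37 + 190.68 + 8.70 + 108.08 + 124.44 + 281.71 + (-62.42) = 2065.77, so n·x̄ = 2065.77.
σ₀² = 77.33² = 5979.9289, σ² = 133.72² = 17881.0384; σ² + n·σ₀² = 17881.0384 + 13·5979.9289 = 95620.1141.
Posterior mean = (μ₀/σ₀² + n·x̄/σ²)/(1/σ₀² + n/σ²) = (σ²·μ₀ + σ₀²·n·x̄)/(σ² + n·σ₀²) = (17881.0384·151.71 + 5979.9289·2065.77)/95620.1141 = 15065890.059417/95620.1141 = 157.5598.

157.5598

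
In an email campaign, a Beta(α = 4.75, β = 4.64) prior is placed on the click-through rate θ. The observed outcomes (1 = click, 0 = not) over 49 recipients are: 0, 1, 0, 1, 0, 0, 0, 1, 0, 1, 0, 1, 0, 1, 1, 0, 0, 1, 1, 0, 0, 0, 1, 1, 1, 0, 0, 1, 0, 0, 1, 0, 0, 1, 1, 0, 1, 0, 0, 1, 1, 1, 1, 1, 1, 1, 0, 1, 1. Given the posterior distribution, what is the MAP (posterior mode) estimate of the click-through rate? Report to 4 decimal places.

0.5276

The Beta prior is conjugate to a Binomial/Bernoulli likelihood; the update adds successes to α and failures to β.
Posterior: Beta(α+k, β+n−k) = Beta(4.75+26, 4.64+23) = Beta(30.75, 27.64).
Mode of Beta(a,b) for a,b>1 is (a−1)/(a+b−2) = 29.75/56.39 = 0.5276.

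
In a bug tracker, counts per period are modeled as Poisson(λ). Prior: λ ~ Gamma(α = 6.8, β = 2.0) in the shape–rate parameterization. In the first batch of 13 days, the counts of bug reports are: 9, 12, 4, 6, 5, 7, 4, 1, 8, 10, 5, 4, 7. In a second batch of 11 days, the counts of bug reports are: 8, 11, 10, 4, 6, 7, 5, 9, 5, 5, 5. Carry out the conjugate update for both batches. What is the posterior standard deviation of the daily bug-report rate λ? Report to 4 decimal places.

0.4922

With a Gamma(shape α, rate β) prior, the Poisson likelihood is conjugate: the posterior is Gamma(α + ΣXᵢ, β + n).
Batch 1: sum of counts S = 82 over n = 13 days.
After batch 1: Gamma(α+S, β+n) = Gamma(6.8+82, 2.0+13) = Gamma(88.8, 15.0).
Batch 2: sum of counts S = 75 over n = 11 days.
After batch 2: Gamma(α+S, β+n) = Gamma(88.8+75, 15.0+11) = Gamma(163.8, 26.0).
SD = √α/β = √163.8/26.0 = 0.4922.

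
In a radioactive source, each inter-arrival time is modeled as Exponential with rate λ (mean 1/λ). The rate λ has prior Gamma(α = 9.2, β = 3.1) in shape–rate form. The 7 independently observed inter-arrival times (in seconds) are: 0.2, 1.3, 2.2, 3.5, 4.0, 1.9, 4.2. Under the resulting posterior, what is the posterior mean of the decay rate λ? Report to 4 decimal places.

0.7941

With a Gamma(shape α, rate β) prior on the exponential rate λ, the posterior after n observations with total T = Σxᵢ is Gamma(α+n, β+T).
Sum of observations T = 17.3 seconds; n = 7.
Posterior: Gamma(9.2+7, 3.1+17.3) = Gamma(16.2, 20.4).
Posterior mean of λ = α/β = 16.2/20.4 = 0.7941.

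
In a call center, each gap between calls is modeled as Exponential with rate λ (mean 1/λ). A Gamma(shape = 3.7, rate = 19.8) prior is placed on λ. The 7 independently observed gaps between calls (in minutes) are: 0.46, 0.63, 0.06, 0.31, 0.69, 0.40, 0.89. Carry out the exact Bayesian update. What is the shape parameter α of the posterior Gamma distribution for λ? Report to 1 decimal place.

With a Gamma(shape α, rate β) prior on the exponential rate λ, the posterior after n observations with total T = Σxᵢ is Gamma(α+n, β+T).
Sum of observations T = 3.44 minutes; n = 7.
Posterior: Gamma(3.7+7, 19.8+3.44) = Gamma(10.7, 23.24).
Posterior α = 10.7.

10.7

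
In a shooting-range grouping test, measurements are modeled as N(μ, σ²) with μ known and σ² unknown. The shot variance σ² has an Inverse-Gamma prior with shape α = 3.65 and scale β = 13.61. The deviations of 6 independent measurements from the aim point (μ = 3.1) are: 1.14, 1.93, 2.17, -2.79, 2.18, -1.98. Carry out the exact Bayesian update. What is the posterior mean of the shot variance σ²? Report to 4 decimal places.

With known mean μ and an Inverse-Gamma(α, β) prior on σ², the Normal likelihood is conjugate: posterior is Inv-Gamma(α + n/2, β + Σ(xᵢ−μ)²/2).
Σ(xᵢ−μ)² = (1.14)² + (1.93)² + (2.17)² + (-2.79)² + (2.18)² + (-1.98)² = 26.1903.
Posterior: Inv-Gamma(3.65 + 6/2, 13.61 + 26.1903/2) = Inv-Gamma(6.65, 26.70515).
E[σ²|data] = β/(α−1) = 26.70515/5.65 = 4.7266.

4.7266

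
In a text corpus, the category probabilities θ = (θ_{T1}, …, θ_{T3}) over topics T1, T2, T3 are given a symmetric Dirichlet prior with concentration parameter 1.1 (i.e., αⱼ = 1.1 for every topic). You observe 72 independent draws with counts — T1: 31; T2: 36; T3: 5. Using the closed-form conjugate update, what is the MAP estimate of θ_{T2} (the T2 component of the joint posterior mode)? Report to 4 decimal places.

0.4993

The Dirichlet prior is conjugate to the Multinomial likelihood: each posterior αⱼ = prior αⱼ + observed count nⱼ.
Posterior concentration: (32.1, 37.1, 6.1), total = 75.3.
Joint mode component: (α_{T2}−1)/(Σα−K) = 36.1/72.3 = 0.4993.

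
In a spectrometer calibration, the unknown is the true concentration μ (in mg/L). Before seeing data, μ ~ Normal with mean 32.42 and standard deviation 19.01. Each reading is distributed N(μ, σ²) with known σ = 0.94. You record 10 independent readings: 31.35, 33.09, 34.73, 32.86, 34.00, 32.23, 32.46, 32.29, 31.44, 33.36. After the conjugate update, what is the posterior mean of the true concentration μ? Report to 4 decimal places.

For Normal data with known variance σ², a Normal(μ₀, σ₀²) prior on μ is conjugate. Posterior precision = 1/σ₀² + n/σ²; posterior mean is the precision-weighted average of μ₀ and x̄.
Σxᵢ = 31.35 + 33.09 + 34.73 + 32.86 + 34.00 + 32.23 + 32.46 + 32.29 + 31.44 + 33.36 = 327.81, so n·x̄ = 327.81.
σ₀² = 19.01² = 361.3801, σ² = 0.94² = 0.8836; σ² + n·σ₀² = 0.8836 + 10·361.3801 = 3614.6846.
Posterior mean = (μ₀/σ₀² + n·x̄/σ²)/(1/σ₀² + n/σ²) = (σ²·μ₀ + σ₀²·n·x̄)/(σ² + n·σ₀²) = (0.8836·32.42 + 361.3801·327.81)/3614.6846 = 118492.656893/3614.6846 = 32.7809.

32.7809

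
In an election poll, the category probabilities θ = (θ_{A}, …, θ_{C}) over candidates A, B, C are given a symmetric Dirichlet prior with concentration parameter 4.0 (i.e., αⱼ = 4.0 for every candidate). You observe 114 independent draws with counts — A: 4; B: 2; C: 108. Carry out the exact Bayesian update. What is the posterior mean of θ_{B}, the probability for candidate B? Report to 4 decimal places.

0.0476

The Dirichlet prior is conjugate to the Multinomial likelihood: each posterior αⱼ = prior αⱼ + observed count nⱼ.
Posterior concentration: (8.0, 6.0, 112.0), total = 126.0.
E[θ_{B}|data] = α_{B}/Σα = 6.0/126.0 = 0.0476.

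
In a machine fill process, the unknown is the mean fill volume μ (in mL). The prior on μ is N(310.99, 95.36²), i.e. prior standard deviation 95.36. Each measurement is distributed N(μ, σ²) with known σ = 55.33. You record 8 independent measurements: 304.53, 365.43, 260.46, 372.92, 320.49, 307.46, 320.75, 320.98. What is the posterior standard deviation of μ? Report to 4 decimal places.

19.1631

For Normal data with known variance σ², a Normal(μ₀, σ₀²) prior on μ is conjugate. Posterior precision = 1/σ₀² + n/σ²; posterior mean is the precision-weighted average of μ₀ and x̄.
σ₀² = 95.36² = 9093.5296, σ² = 55.33² = 3061.4089; σ² + n·σ₀² = 3061.4089 + 8·9093.5296 = 75809.6457.
Posterior precision = 1/σ₀² + n/σ² = 1/9093.5296 + 8/3061.4089 = (σ² + n·σ₀²)/(σ₀²σ²) = 75809.6457/(9093.5296·3061.4089); posterior variance σₙ² = σ₀²σ²/(σ² + n·σ₀²) = 9093.5296·3061.4089/75809.6457 = 367.222564.
Posterior SD = √σₙ² = √(9093.5296·3061.4089/75809.6457) = 19.1631.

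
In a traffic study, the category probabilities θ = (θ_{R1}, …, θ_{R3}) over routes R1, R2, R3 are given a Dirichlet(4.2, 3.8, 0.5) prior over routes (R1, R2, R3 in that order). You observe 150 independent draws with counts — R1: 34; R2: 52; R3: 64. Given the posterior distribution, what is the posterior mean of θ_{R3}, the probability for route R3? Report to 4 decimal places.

The Dirichlet prior is conjugate to the Multinomial likelihood: each posterior αⱼ = prior αⱼ + observed count nⱼ.
Posterior concentration: (38.2, 55.8, 64.5), total = 158.5.
E[θ_{R3}|data] = α_{R3}/Σα = 64.5/158.5 = 0.4069.

0.4069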